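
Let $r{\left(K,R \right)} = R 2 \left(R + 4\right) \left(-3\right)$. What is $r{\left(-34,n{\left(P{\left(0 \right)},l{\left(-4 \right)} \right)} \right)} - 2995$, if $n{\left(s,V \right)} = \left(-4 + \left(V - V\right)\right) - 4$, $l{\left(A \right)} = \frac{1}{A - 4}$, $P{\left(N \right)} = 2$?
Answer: $-3187$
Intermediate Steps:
$l{\left(A \right)} = \frac{1}{-4 + A}$
$n{\left(s,V \right)} = -8$ ($n{\left(s,V \right)} = \left(-4 + 0\right) - 4 = -4 - 4 = -8$)
$r{\left(K,R \right)} = - 3 R \left(8 + 2 R\right)$ ($r{\left(K,R \right)} = R 2 \left(4 + R\right) \left(-3\right) = R \left(8 + 2 R\right) \left(-3\right) = - 3 R \left(8 + 2 R\right)$)
$r{\left(-34,n{\left(P{\left(0 \right)},l{\left(-4 \right)} \right)} \right)} - 2995 = \left(-6\right) \left(-8\right) \left(4 - 8\right) - 2995 = \left(-6\right) \left(-8\right) \left(-4\right) - 2995 = -192 - 2995 = -3187$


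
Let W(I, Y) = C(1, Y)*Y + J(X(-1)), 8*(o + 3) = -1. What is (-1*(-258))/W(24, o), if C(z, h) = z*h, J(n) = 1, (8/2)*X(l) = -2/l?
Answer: 16512/689 ≈ 23.965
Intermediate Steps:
X(l) = -1/(2*l) (X(l) = (-2/l)/4 = -1/(2*l))
o = -25/8 (o = -3 + (⅛)*(-1) = -3 - ⅛ = -25/8 ≈ -3.1250)
C(z, h) = h*z
W(I, Y) = 1 + Y² (W(I, Y) = (Y*1)*Y + 1 = Y*Y + 1 = Y² + 1 = 1 + Y²)
(-1*(-258))/W(24, o) = (-1*(-258))/(1 + (-25/8)²) = 258/(1 + 625/64) = 258/(689/64) = 258*(64/689) = 16512/689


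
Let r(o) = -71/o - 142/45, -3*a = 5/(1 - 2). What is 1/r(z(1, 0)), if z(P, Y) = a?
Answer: -45/2059 ≈ -0.021855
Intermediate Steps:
a = 5/3 (a = -5/(3*(1 - 2)) = -5/(3*(-1)) = -5*(-1)/3 = -1/3*(-5) = 5/3 ≈ 1.6667)
z(P, Y) = 5/3
r(o) = -142/45 - 71/o (r(o) = -71/o - 142*1/45 = -71/o - 142/45 = -142/45 - 71/o)
1/r(z(1, 0)) = 1/(-142/45 - 71/5/3) = 1/(-142/45 - 71*3/5) = 1/(-142/45 - 213/5) = 1/(-2059/45) = -45/2059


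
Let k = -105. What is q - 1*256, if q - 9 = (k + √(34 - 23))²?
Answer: 10789 - 210*√11 ≈ 10093.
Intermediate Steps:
q = 9 + (-105 + √11)² (q = 9 + (-105 + √(34 - 23))² = 9 + (-105 + √11)² ≈ 10349.)
q - 1*256 = (11045 - 210*√11) - 1*256 = (11045 - 210*√11) - 256 = 10789 - 210*√11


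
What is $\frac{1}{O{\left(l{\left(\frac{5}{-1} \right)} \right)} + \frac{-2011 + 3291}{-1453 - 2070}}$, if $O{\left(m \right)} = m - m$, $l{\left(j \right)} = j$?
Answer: $- \frac{3523}{1280} \approx -2.7523$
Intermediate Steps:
$O{\left(m \right)} = 0$
$\frac{1}{O{\left(l{\left(\frac{5}{-1} \right)} \right)} + \frac{-2011 + 3291}{-1453 - 2070}} = \frac{1}{0 + \frac{-2011 + 3291}{-1453 - 2070}} = \frac{1}{0 + \frac{1280}{-3523}} = \frac{1}{0 + 1280 \left(- \frac{1}{3523}\right)} = \frac{1}{0 - \frac{1280}{3523}} = \frac{1}{- \frac{1280}{3523}} = - \frac{3523}{1280}$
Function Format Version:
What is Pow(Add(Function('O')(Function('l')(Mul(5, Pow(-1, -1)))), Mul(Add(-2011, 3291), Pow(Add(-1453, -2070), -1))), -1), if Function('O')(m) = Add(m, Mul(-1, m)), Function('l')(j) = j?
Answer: Rational(-3523, 1280) ≈ -2.7523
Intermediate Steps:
Function('O')(m) = 0
Pow(Add(Function('O')(Function('l')(Mul(5, Pow(-1, -1)))), Mul(Add(-2011, 3291), Pow(Add(-1453, -2070), -1))), -1) = Pow(Add(0, Mul(Add(-2011, 3291), Pow(Add(-1453, -2070), -1))), -1) = Pow(Add(0, Mul(1280, Pow(-3523, -1))), -1) = Pow(Add(0, Mul(1280, Rational(-1, 3523))), -1) = Pow(Add(0, Rational(-1280, 3523)), -1) = Pow(Rational(-1280, 3523), -1) = Rational(-3523, 1280)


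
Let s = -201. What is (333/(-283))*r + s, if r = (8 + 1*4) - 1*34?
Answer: -49557/283 ≈ -175.11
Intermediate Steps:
r = -22 (r = (8 + 4) - 34 = 12 - 34 = -22)
(333/(-283))*r + s = (333/(-283))*(-22) - 201 = (333*(-1/283))*(-22) - 201 = -333/283*(-22) - 201 = 7326/283 - 201 = -49557/283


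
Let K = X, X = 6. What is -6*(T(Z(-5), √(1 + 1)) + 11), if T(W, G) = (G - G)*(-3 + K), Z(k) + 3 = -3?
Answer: -66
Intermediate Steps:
K = 6
Z(k) = -6 (Z(k) = -3 - 3 = -6)
T(W, G) = 0 (T(W, G) = (G - G)*(-3 + 6) = 0*3 = 0)
-6*(T(Z(-5), √(1 + 1)) + 11) = -6*(0 + 11) = -6*11 = -66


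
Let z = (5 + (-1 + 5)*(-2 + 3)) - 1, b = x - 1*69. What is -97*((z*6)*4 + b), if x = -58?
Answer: -6305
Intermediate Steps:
b = -127 (b = -58 - 1*69 = -58 - 69 = -127)
z = 8 (z = (5 + 4*1) - 1 = (5 + 4) - 1 = 9 - 1 = 8)
-97*((z*6)*4 + b) = -97*((8*6)*4 - 127) = -97*(48*4 - 127) = -97*(192 - 127) = -97*65 = -6305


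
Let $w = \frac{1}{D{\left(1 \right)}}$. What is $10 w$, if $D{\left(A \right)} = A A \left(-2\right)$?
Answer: $-5$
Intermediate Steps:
$D{\left(A \right)} = - 2 A^{2}$ ($D{\left(A \right)} = A^{2} \left(-2\right) = - 2 A^{2}$)
$w = - \frac{1}{2}$ ($w = \frac{1}{\left(-2\right) 1^{2}} = \frac{1}{\left(-2\right) 1} = \frac{1}{-2} = - \frac{1}{2} \approx -0.5$)
$10 w = 10 \left(- \frac{1}{2}\right) = -5$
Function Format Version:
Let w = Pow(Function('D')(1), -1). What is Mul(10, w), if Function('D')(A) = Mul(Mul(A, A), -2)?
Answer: -5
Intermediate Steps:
Function('D')(A) = Mul(-2, Pow(A, 2)) (Function('D')(A) = Mul(Pow(A, 2), -2) = Mul(-2, Pow(A, 2)))
w = Rational(-1, 2) (w = Pow(Mul(-2, Pow(1, 2)), -1) = Pow(Mul(-2, 1), -1) = Pow(-2, -1) = Rational(-1, 2) ≈ -0.50000)
Mul(10, w) = Mul(10, Rational(-1, 2)) = -5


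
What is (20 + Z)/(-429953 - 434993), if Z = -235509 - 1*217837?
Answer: 226663/432473 ≈ 0.52411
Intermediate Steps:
Z = -453346 (Z = -235509 - 217837 = -453346)
(20 + Z)/(-429953 - 434993) = (20 - 453346)/(-429953 - 434993) = -453326/(-864946) = -453326*(-1/864946) = 226663/432473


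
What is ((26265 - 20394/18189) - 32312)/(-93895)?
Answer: 12223253/189761795 ≈ 0.064414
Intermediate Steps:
((26265 - 20394/18189) - 32312)/(-93895) = ((26265 - 20394*1/18189) - 32312)*(-1/93895) = ((26265 - 2266/2021) - 32312)*(-1/93895) = (53079299/2021 - 32312)*(-1/93895) = -12223253/2021*(-1/93895) = 12223253/189761795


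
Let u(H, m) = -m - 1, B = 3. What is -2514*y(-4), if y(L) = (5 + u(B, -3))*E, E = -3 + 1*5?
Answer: -35196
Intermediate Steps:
u(H, m) = -1 - m
E = 2 (E = -3 + 5 = 2)
y(L) = 14 (y(L) = (5 + (-1 - 1*(-3)))*2 = (5 + (-1 + 3))*2 = (5 + 2)*2 = 7*2 = 14)
-2514*y(-4) = -2514*14 = -35196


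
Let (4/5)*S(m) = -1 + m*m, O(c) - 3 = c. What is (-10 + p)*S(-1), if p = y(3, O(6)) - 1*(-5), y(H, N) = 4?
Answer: 0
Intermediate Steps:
O(c) = 3 + c
S(m) = -5/4 + 5*m²/4 (S(m) = 5*(-1 + m*m)/4 = 5*(-1 + m²)/4 = -5/4 + 5*m²/4)
p = 9 (p = 4 - 1*(-5) = 4 + 5 = 9)
(-10 + p)*S(-1) = (-10 + 9)*(-5/4 + (5/4)*(-1)²) = -(-5/4 + (5/4)*1) = -(-5/4 + 5/4) = -1*0 = 0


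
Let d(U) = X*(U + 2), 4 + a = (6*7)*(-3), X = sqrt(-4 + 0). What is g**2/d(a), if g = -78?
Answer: 1521*I/64 ≈ 23.766*I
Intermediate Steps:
X = 2*I (X = sqrt(-4) = 2*I ≈ 2.0*I)
a = -130 (a = -4 + (6*7)*(-3) = -4 + 42*(-3) = -4 - 126 = -130)
d(U) = 2*I*(2 + U) (d(U) = (2*I)*(U + 2) = (2*I)*(2 + U) = 2*I*(2 + U))
g**2/d(a) = (-78)**2/((2*I*(2 - 130))) = 6084/((2*I*(-128))) = 6084/((-256*I)) = 6084*(I/256) = 1521*I/64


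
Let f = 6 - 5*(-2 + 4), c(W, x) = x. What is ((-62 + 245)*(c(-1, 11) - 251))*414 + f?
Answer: -18182884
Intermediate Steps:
f = -4 (f = 6 - 5*2 = 6 - 10 = -4)
((-62 + 245)*(c(-1, 11) - 251))*414 + f = ((-62 + 245)*(11 - 251))*414 - 4 = (183*(-240))*414 - 4 = -43920*414 - 4 = -18182880 - 4 = -18182884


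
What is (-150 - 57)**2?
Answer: 42849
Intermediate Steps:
(-150 - 57)**2 = (-207)**2 = 42849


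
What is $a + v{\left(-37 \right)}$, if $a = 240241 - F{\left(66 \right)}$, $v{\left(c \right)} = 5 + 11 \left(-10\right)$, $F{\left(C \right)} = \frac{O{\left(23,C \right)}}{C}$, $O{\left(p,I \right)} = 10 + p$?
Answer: $\frac{480271}{2} \approx 2.4014 \cdot 10^{5}$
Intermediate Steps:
$F{\left(C \right)} = \frac{33}{C}$ ($F{\left(C \right)} = \frac{10 + 23}{C} = \frac{33}{C}$)
$v{\left(c \right)} = -105$ ($v{\left(c \right)} = 5 - 110 = -105$)
$a = \frac{480481}{2}$ ($a = 240241 - \frac{33}{66} = 240241 - 33 \cdot \frac{1}{66} = 240241 - \frac{1}{2} = \frac{480481}{2} \approx 2.4024 \cdot 10^{5}$)
$a + v{\left(-37 \right)} = \frac{480481}{2} - 105 = \frac{480271}{2}$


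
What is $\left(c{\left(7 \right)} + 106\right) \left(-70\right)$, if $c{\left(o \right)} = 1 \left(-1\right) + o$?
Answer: $-7840$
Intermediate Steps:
$c{\left(o \right)} = -1 + o$
$\left(c{\left(7 \right)} + 106\right) \left(-70\right) = \left(\left(-1 + 7\right) + 106\right) \left(-70\right) = \left(6 + 106\right) \left(-70\right) = 112 \left(-70\right) = -7840$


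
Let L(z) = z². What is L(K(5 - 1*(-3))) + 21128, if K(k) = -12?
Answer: 21272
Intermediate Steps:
L(K(5 - 1*(-3))) + 21128 = (-12)² + 21128 = 144 + 21128 = 21272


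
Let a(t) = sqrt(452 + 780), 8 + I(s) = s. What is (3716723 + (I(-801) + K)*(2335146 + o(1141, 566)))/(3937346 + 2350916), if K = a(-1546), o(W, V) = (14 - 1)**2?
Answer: -942776556/3144131 + 4670630*sqrt(77)/3144131 ≈ -286.82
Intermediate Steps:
o(W, V) = 169 (o(W, V) = 13**2 = 169)
I(s) = -8 + s
a(t) = 4*sqrt(77) (a(t) = sqrt(1232) = 4*sqrt(77))
K = 4*sqrt(77) ≈ 35.100
(3716723 + (I(-801) + K)*(2335146 + o(1141, 566)))/(3937346 + 2350916) = (3716723 + ((-8 - 801) + 4*sqrt(77))*(2335146 + 169))/(3937346 + 2350916) = (3716723 + (-809 + 4*sqrt(77))*2335315)/6288262 = (3716723 + (-1889269835 + 9341260*sqrt(77)))*(1/6288262) = (-1885553112 + 9341260*sqrt(77))*(1/6288262) = -942776556/3144131 + 4670630*sqrt(77)/3144131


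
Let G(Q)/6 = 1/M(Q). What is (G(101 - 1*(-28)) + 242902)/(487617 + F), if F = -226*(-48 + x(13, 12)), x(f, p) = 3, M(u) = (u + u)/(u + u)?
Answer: 242908/497787 ≈ 0.48798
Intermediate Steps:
M(u) = 1 (M(u) = (2*u)/((2*u)) = (2*u)*(1/(2*u)) = 1)
G(Q) = 6 (G(Q) = 6/1 = 6*1 = 6)
F = 10170 (F = -226*(-48 + 3) = -226*(-45) = 10170)
(G(101 - 1*(-28)) + 242902)/(487617 + F) = (6 + 242902)/(487617 + 10170) = 242908/497787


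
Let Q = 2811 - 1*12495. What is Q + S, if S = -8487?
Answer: -18171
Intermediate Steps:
Q = -9684 (Q = 2811 - 12495 = -9684)
Q + S = -9684 - 8487 = -18171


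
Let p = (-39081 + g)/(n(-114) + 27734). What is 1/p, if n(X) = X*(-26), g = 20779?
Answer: -15349/9151 ≈ -1.6773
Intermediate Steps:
n(X) = -26*X
p = -9151/15349 (p = (-39081 + 20779)/(-26*(-114) + 27734) = -18302/(2964 + 27734) = -18302/30698 = -18302*1/30698 = -9151/15349 ≈ -0.59620)
1/p = 1/(-9151/15349) = -15349/9151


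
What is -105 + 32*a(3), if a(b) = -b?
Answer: -201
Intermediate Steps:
-105 + 32*a(3) = -105 + 32*(-1*3) = -105 + 32*(-3) = -105 - 96 = -201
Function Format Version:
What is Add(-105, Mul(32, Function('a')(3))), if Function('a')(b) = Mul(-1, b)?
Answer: -201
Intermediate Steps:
Add(-105, Mul(32, Function('a')(3))) = Add(-105, Mul(32, Mul(-1, 3))) = Add(-105, Mul(32, -3)) = Add(-105, -96) = -201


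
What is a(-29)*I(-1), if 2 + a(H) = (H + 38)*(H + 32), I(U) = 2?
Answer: 50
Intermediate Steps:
a(H) = -2 + (32 + H)*(38 + H) (a(H) = -2 + (H + 38)*(H + 32) = -2 + (38 + H)*(32 + H) = -2 + (32 + H)*(38 + H))
a(-29)*I(-1) = (1214 + (-29)**2 + 70*(-29))*2 = (1214 + 841 - 2030)*2 = 25*2 = 50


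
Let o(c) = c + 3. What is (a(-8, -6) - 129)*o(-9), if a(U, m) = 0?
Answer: 774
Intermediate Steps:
o(c) = 3 + c
(a(-8, -6) - 129)*o(-9) = (0 - 129)*(3 - 9) = -129*(-6) = 774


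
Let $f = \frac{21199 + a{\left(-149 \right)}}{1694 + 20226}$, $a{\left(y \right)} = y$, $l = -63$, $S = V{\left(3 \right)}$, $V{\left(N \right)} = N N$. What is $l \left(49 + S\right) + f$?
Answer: $- \frac{8007463}{2192} \approx -3653.0$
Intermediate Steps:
$V{\left(N \right)} = N^{2}$
$S = 9$ ($S = 3^{2} = 9$)
$f = \frac{2105}{2192}$ ($f = \frac{21199 - 149}{1694 + 20226} = \frac{21050}{21920} = 21050 \cdot \frac{1}{21920} = \frac{2105}{2192} \approx 0.96031$)
$l \left(49 + S\right) + f = - 63 \left(49 + 9\right) + \frac{2105}{2192} = \left(-63\right) 58 + \frac{2105}{2192} = -3654 + \frac{2105}{2192} = - \frac{8007463}{2192}$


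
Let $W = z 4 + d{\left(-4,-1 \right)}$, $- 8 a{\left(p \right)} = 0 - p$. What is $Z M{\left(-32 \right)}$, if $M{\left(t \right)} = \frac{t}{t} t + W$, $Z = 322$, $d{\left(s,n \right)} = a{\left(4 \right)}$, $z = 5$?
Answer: $-3703$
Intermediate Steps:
$a{\left(p \right)} = \frac{p}{8}$ ($a{\left(p \right)} = - \frac{0 - p}{8} = - \frac{\left(-1\right) p}{8} = \frac{p}{8}$)
$d{\left(s,n \right)} = \frac{1}{2}$ ($d{\left(s,n \right)} = \frac{1}{8} \cdot 4 = \frac{1}{2}$)
$W = \frac{41}{2}$ ($W = 5 \cdot 4 + \frac{1}{2} = 20 + \frac{1}{2} = \frac{41}{2} \approx 20.5$)
$M{\left(t \right)} = \frac{41}{2} + t$ ($M{\left(t \right)} = \frac{t}{t} t + \frac{41}{2} = 1 t + \frac{41}{2} = t + \frac{41}{2} = \frac{41}{2} + t$)
$Z M{\left(-32 \right)} = 322 \left(\frac{41}{2} - 32\right) = 322 \left(- \frac{23}{2}\right) = -3703$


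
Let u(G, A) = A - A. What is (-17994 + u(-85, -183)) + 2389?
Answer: -15605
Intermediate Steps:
u(G, A) = 0
(-17994 + u(-85, -183)) + 2389 = (-17994 + 0) + 2389 = -17994 + 2389 = -15605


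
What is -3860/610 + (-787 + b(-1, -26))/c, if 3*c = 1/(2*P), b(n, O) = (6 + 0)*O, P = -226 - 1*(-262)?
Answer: -12425354/61 ≈ -2.0369e+5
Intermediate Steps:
P = 36 (P = -226 + 262 = 36)
b(n, O) = 6*O
c = 1/216 (c = 1/(3*((2*36))) = (⅓)/72 = (⅓)*(1/72) = 1/216 ≈ 0.0046296)
-3860/610 + (-787 + b(-1, -26))/c = -3860/610 + (-787 + 6*(-26))/(1/216) = -3860*1/610 + (-787 - 156)*216 = -386/61 - 943*216 = -386/61 - 203688 = -12425354/61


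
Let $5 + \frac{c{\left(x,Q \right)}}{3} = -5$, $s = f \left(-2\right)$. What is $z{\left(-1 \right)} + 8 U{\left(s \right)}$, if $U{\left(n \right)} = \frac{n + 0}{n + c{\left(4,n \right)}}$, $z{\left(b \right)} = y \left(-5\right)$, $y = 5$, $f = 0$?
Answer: $-25$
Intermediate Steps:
$s = 0$ ($s = 0 \left(-2\right) = 0$)
$c{\left(x,Q \right)} = -30$ ($c{\left(x,Q \right)} = -15 + 3 \left(-5\right) = -15 - 15 = -30$)
$z{\left(b \right)} = -25$ ($z{\left(b \right)} = 5 \left(-5\right) = -25$)
$U{\left(n \right)} = \frac{n}{-30 + n}$ ($U{\left(n \right)} = \frac{n + 0}{n - 30} = \frac{n}{-30 + n}$)
$z{\left(-1 \right)} + 8 U{\left(s \right)} = -25 + 8 \frac{0}{-30 + 0} = -25 + 8 \frac{0}{-30} = -25 + 8 \cdot 0 \left(- \frac{1}{30}\right) = -25 + 8 \cdot 0 = -25 + 0 = -25$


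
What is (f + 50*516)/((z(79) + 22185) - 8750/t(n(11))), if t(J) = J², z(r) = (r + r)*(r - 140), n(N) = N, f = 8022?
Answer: 4092462/1509437 ≈ 2.7113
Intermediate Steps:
z(r) = 2*r*(-140 + r) (z(r) = (2*r)*(-140 + r) = 2*r*(-140 + r))
(f + 50*516)/((z(79) + 22185) - 8750/t(n(11))) = (8022 + 50*516)/((2*79*(-140 + 79) + 22185) - 8750/(11²)) = (8022 + 25800)/((2*79*(-61) + 22185) - 8750/121) = 33822/((-9638 + 22185) - 8750*1/121) = 33822/(12547 - 8750/121) = 33822/(1509437/121) = 33822*(121/1509437) = 4092462/1509437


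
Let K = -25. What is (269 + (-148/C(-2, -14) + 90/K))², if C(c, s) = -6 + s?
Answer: 1860496/25 ≈ 74420.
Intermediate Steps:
(269 + (-148/C(-2, -14) + 90/K))² = (269 + (-148/(-6 - 14) + 90/(-25)))² = (269 + (-148/(-20) + 90*(-1/25)))² = (269 + (-148*(-1/20) - 18/5))² = (269 + (37/5 - 18/5))² = (269 + 19/5)² = (1364/5)² = 1860496/25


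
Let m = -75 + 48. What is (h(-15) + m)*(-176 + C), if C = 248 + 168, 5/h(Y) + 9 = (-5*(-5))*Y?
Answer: -51865/8 ≈ -6483.1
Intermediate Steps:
h(Y) = 5/(-9 + 25*Y) (h(Y) = 5/(-9 + (-5*(-5))*Y) = 5/(-9 + 25*Y))
C = 416
m = -27
(h(-15) + m)*(-176 + C) = (5/(-9 + 25*(-15)) - 27)*(-176 + 416) = (5/(-9 - 375) - 27)*240 = (5/(-384) - 27)*240 = (5*(-1/384) - 27)*240 = (-5/384 - 27)*240 = -10373/384*240 = -51865/8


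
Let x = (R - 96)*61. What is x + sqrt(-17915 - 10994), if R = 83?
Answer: -793 + I*sqrt(28909) ≈ -793.0 + 170.03*I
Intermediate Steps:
x = -793 (x = (83 - 96)*61 = -13*61 = -793)
x + sqrt(-17915 - 10994) = -793 + sqrt(-17915 - 10994) = -793 + sqrt(-28909) = -793 + I*sqrt(28909)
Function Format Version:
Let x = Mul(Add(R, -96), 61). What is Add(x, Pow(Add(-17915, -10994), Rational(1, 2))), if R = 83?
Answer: Add(-793, Mul(I, Pow(28909, Rational(1, 2)))) ≈ Add(-793.00, Mul(170.03, I))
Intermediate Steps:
x = -793 (x = Mul(Add(83, -96), 61) = Mul(-13, 61) = -793)
Add(x, Pow(Add(-17915, -10994), Rational(1, 2))) = Add(-793, Pow(Add(-17915, -10994), Rational(1, 2))) = Add(-793, Pow(-28909, Rational(1, 2))) = Add(-793, Mul(I, Pow(28909, Rational(1, 2))))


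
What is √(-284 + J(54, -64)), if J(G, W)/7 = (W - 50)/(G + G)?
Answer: I*√10490/6 ≈ 17.07*I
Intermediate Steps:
J(G, W) = 7*(-50 + W)/(2*G) (J(G, W) = 7*((W - 50)/(G + G)) = 7*((-50 + W)/((2*G))) = 7*((-50 + W)*(1/(2*G))) = 7*((-50 + W)/(2*G)) = 7*(-50 + W)/(2*G))
√(-284 + J(54, -64)) = √(-284 + (7/2)*(-50 - 64)/54) = √(-284 + (7/2)*(1/54)*(-114)) = √(-284 - 133/18) = √(-5245/18) = I*√10490/6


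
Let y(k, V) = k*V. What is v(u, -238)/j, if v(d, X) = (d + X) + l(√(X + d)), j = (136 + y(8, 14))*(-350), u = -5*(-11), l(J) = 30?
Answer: 153/86800 ≈ 0.0017627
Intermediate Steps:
u = 55
y(k, V) = V*k
j = -86800 (j = (136 + 14*8)*(-350) = (136 + 112)*(-350) = 248*(-350) = -86800)
v(d, X) = 30 + X + d (v(d, X) = (d + X) + 30 = (X + d) + 30 = 30 + X + d)
v(u, -238)/j = (30 - 238 + 55)/(-86800) = -153*(-1/86800) = 153/86800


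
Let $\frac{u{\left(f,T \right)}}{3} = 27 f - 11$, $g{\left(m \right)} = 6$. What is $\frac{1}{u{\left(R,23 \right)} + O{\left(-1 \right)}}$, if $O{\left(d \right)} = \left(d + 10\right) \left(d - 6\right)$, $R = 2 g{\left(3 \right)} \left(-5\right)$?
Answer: $- \frac{1}{4956} \approx -0.00020178$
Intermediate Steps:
$R = -60$ ($R = 2 \cdot 6 \left(-5\right) = 12 \left(-5\right) = -60$)
$O{\left(d \right)} = \left(-6 + d\right) \left(10 + d\right)$ ($O{\left(d \right)} = \left(10 + d\right) \left(-6 + d\right) = \left(-6 + d\right) \left(10 + d\right)$)
$u{\left(f,T \right)} = -33 + 81 f$ ($u{\left(f,T \right)} = 3 \left(27 f - 11\right) = 3 \left(-11 + 27 f\right) = -33 + 81 f$)
$\frac{1}{u{\left(R,23 \right)} + O{\left(-1 \right)}} = \frac{1}{\left(-33 + 81 \left(-60\right)\right) + \left(-60 + \left(-1\right)^{2} + 4 \left(-1\right)\right)} = \frac{1}{\left(-33 - 4860\right) - 63} = \frac{1}{-4893 - 63} = \frac{1}{-4956} = - \frac{1}{4956}$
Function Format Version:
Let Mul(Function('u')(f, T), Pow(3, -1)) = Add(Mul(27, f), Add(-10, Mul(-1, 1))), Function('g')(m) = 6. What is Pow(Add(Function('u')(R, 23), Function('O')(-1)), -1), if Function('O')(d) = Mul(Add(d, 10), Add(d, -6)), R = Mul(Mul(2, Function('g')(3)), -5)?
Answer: Rational(-1, 4956) ≈ -0.00020178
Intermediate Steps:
R = -60 (R = Mul(Mul(2, 6), -5) = Mul(12, -5) = -60)
Function('O')(d) = Mul(Add(-6, d), Add(10, d)) (Function('O')(d) = Mul(Add(10, d), Add(-6, d)) = Mul(Add(-6, d), Add(10, d)))
Function('u')(f, T) = Add(-33, Mul(81, f)) (Function('u')(f, T) = Mul(3, Add(Mul(27, f), Add(-10, Mul(-1, 1)))) = Mul(3, Add(Mul(27, f), Add(-10, -1))) = Mul(3, Add(Mul(27, f), -11)) = Mul(3, Add(-11, Mul(27, f))) = Add(-33, Mul(81, f)))
Pow(Add(Function('u')(R, 23), Function('O')(-1)), -1) = Pow(Add(Add(-33, Mul(81, -60)), Add(-60, Pow(-1, 2), Mul(4, -1))), -1) = Pow(Add(Add(-33, -4860), Add(-60, 1, -4)), -1) = Pow(Add(-4893, -63), -1) = Pow(-4956, -1) = Rational(-1, 4956)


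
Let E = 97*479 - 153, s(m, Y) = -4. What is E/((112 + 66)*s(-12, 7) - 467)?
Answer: -46310/1179 ≈ -39.279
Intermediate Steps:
E = 46310 (E = 46463 - 153 = 46310)
E/((112 + 66)*s(-12, 7) - 467) = 46310/((112 + 66)*(-4) - 467) = 46310/(178*(-4) - 467) = 46310/(-712 - 467) = 46310/(-1179) = 46310*(-1/1179) = -46310/1179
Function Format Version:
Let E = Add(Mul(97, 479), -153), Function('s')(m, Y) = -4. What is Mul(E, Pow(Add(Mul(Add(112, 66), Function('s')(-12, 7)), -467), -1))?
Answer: Rational(-46310, 1179) ≈ -39.279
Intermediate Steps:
E = 46310 (E = Add(46463, -153) = 46310)
Mul(E, Pow(Add(Mul(Add(112, 66), Function('s')(-12, 7)), -467), -1)) = Mul(46310, Pow(Add(Mul(Add(112, 66), -4), -467), -1)) = Mul(46310, Pow(Add(Mul(178, -4), -467), -1)) = Mul(46310, Pow(Add(-712, -467), -1)) = Mul(46310, Pow(-1179, -1)) = Mul(46310, Rational(-1, 1179)) = Rational(-46310, 1179)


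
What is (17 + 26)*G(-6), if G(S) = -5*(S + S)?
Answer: 2580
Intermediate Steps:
G(S) = -10*S
(17 + 26)*G(-6) = (17 + 26)*(-10*(-6)) = 43*60 = 2580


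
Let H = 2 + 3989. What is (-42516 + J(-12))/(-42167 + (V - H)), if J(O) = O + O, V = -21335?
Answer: 42540/67493 ≈ 0.63029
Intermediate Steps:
J(O) = 2*O
H = 3991
(-42516 + J(-12))/(-42167 + (V - H)) = (-42516 + 2*(-12))/(-42167 + (-21335 - 1*3991)) = (-42516 - 24)/(-42167 + (-21335 - 3991)) = -42540/(-42167 - 25326) = -42540/(-67493) = -42540*(-1/67493) = 42540/67493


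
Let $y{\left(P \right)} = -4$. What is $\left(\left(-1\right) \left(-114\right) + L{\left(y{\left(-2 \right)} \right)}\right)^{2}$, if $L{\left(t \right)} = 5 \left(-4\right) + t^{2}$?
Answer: $12100$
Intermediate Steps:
$L{\left(t \right)} = -20 + t^{2}$
$\left(\left(-1\right) \left(-114\right) + L{\left(y{\left(-2 \right)} \right)}\right)^{2} = \left(\left(-1\right) \left(-114\right) - \left(20 - \left(-4\right)^{2}\right)\right)^{2} = \left(114 + \left(-20 + 16\right)\right)^{2} = \left(114 - 4\right)^{2} = 110^{2} = 12100$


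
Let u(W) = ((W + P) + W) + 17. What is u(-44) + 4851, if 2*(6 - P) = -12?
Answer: 4792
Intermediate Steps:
P = 12 (P = 6 - ½*(-12) = 6 + 6 = 12)
u(W) = 29 + 2*W (u(W) = ((W + 12) + W) + 17 = ((12 + W) + W) + 17 = (12 + 2*W) + 17 = 29 + 2*W)
u(-44) + 4851 = (29 + 2*(-44)) + 4851 = (29 - 88) + 4851 = -59 + 4851 = 4792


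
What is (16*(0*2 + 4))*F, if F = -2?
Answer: -128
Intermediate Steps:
(16*(0*2 + 4))*F = (16*(0*2 + 4))*(-2) = (16*(0 + 4))*(-2) = (16*4)*(-2) = 64*(-2) = -128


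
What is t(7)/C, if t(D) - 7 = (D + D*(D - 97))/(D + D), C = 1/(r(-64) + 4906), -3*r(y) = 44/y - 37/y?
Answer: -23548975/128 ≈ -1.8398e+5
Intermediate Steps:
r(y) = -7/(3*y) (r(y) = -(44/y - 37/y)/3 = -7/(3*y))
C = 192/941959 (C = 1/(-7/3/(-64) + 4906) = 1/(-7/3*(-1/64) + 4906) = 1/(7/192 + 4906) = 1/(941959/192) = 192/941959 ≈ 0.00020383)
t(D) = 7 + (D + D*(-97 + D))/(2*D) (t(D) = 7 + (D + D*(D - 97))/(D + D) = 7 + (D + D*(-97 + D))/((2*D)) = 7 + (D + D*(-97 + D))*(1/(2*D)) = 7 + (D + D*(-97 + D))/(2*D))
t(7)/C = (-41 + (½)*7)/(192/941959) = (-41 + 7/2)*(941959/192) = -75/2*941959/192 = -23548975/128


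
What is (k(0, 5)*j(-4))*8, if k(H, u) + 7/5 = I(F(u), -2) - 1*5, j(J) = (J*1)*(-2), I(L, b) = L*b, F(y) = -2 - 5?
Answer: 2432/5 ≈ 486.40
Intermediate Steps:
F(y) = -7
j(J) = -2*J (j(J) = J*(-2) = -2*J)
k(H, u) = 38/5 (k(H, u) = -7/5 + (-7*(-2) - 1*5) = -7/5 + (14 - 5) = -7/5 + 9 = 38/5)
(k(0, 5)*j(-4))*8 = (38*(-2*(-4))/5)*8 = ((38/5)*8)*8 = (304/5)*8 = 2432/5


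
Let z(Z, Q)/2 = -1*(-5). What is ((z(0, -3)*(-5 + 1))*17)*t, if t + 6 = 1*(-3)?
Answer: 6120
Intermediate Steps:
z(Z, Q) = 10 (z(Z, Q) = 2*(-1*(-5)) = 2*5 = 10)
t = -9 (t = -6 + 1*(-3) = -6 - 3 = -9)
((z(0, -3)*(-5 + 1))*17)*t = ((10*(-5 + 1))*17)*(-9) = ((10*(-4))*17)*(-9) = -40*17*(-9) = -680*(-9) = 6120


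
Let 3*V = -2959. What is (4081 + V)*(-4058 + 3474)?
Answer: -5421856/3 ≈ -1.8073e+6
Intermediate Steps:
V = -2959/3 (V = (⅓)*(-2959) = -2959/3 ≈ -986.33)
(4081 + V)*(-4058 + 3474) = (4081 - 2959/3)*(-4058 + 3474) = (9284/3)*(-584) = -5421856/3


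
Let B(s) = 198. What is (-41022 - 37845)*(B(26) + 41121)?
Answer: -3258705573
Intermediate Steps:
(-41022 - 37845)*(B(26) + 41121) = (-41022 - 37845)*(198 + 41121) = -78867*41319 = -3258705573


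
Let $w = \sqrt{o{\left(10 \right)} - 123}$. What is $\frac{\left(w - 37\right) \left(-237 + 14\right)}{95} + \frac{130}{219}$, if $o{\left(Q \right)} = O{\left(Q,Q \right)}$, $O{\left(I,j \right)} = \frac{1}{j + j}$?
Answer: $\frac{1819319}{20805} - \frac{223 i \sqrt{12295}}{950} \approx 87.446 - 26.028 i$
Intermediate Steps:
$O{\left(I,j \right)} = \frac{1}{2 j}$
$o{\left(Q \right)} = \frac{1}{2 Q}$
$w = \frac{i \sqrt{12295}}{10}$ ($w = \sqrt{\frac{1}{2 \cdot 10} - 123} = \sqrt{\frac{1}{2} \cdot \frac{1}{10} - 123} = \sqrt{\frac{1}{20} - 123} = \sqrt{- \frac{2459}{20}} = \frac{i \sqrt{12295}}{10} \approx 11.088 i$)
$\frac{\left(w - 37\right) \left(-237 + 14\right)}{95} + \frac{130}{219} = \frac{\left(\frac{i \sqrt{12295}}{10} - 37\right) \left(-237 + 14\right)}{95} + \frac{130}{219} = \left(-37 + \frac{i \sqrt{12295}}{10}\right) \left(-223\right) \frac{1}{95} + 130 \cdot \frac{1}{219} = \left(8251 - \frac{223 i \sqrt{12295}}{10}\right) \frac{1}{95} + \frac{130}{219} = \left(\frac{8251}{95} - \frac{223 i \sqrt{12295}}{950}\right) + \frac{130}{219} = \frac{1819319}{20805} - \frac{223 i \sqrt{12295}}{950}$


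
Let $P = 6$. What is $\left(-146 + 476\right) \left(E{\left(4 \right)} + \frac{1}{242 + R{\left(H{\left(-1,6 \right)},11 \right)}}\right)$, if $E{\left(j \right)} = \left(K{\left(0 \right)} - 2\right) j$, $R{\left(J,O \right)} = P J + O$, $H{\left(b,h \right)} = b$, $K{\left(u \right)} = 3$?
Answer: $\frac{326370}{247} \approx 1321.3$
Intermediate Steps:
$R{\left(J,O \right)} = O + 6 J$ ($R{\left(J,O \right)} = 6 J + O = O + 6 J$)
$E{\left(j \right)} = j$ ($E{\left(j \right)} = \left(3 - 2\right) j = 1 j = j$)
$\left(-146 + 476\right) \left(E{\left(4 \right)} + \frac{1}{242 + R{\left(H{\left(-1,6 \right)},11 \right)}}\right) = \left(-146 + 476\right) \left(4 + \frac{1}{242 + \left(11 + 6 \left(-1\right)\right)}\right) = 330 \left(4 + \frac{1}{242 + \left(11 - 6\right)}\right) = 330 \left(4 + \frac{1}{242 + 5}\right) = 330 \left(4 + \frac{1}{247}\right) = 330 \cdot \frac{989}{247} = \frac{326370}{247}$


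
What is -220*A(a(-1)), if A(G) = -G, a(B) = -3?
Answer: -660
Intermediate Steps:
-220*A(a(-1)) = -(-220)*(-3) = -220*3 = -660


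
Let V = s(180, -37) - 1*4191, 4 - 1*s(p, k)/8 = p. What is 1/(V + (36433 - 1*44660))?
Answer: -1/13826 ≈ -7.2327e-5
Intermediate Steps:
s(p, k) = 32 - 8*p
V = -5599 (V = (32 - 8*180) - 1*4191 = (32 - 1440) - 4191 = -1408 - 4191 = -5599)
1/(V + (36433 - 1*44660)) = 1/(-5599 + (36433 - 1*44660)) = 1/(-5599 + (36433 - 44660)) = 1/(-5599 - 8227) = 1/(-13826) = -1/13826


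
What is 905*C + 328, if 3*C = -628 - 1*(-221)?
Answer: -367351/3 ≈ -1.2245e+5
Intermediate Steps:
C = -407/3 (C = (-628 - 1*(-221))/3 = (-628 + 221)/3 = (1/3)*(-407) = -407/3 ≈ -135.67)
905*C + 328 = 905*(-407/3) + 328 = -368335/3 + 328 = -367351/3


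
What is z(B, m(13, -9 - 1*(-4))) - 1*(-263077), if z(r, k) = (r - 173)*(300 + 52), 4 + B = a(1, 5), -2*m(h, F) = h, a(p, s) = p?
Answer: 201125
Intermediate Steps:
m(h, F) = -h/2
B = -3 (B = -4 + 1 = -3)
z(r, k) = -60896 + 352*r (z(r, k) = (-173 + r)*352 = -60896 + 352*r)
z(B, m(13, -9 - 1*(-4))) - 1*(-263077) = (-60896 + 352*(-3)) - 1*(-263077) = (-60896 - 1056) + 263077 = -61952 + 263077 = 201125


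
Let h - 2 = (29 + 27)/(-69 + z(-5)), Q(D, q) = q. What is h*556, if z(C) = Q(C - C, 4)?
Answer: 41144/65 ≈ 632.98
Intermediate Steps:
z(C) = 4
h = 74/65 (h = 2 + (29 + 27)/(-69 + 4) = 2 + 56/(-65) = 2 + 56*(-1/65) = 2 - 56/65 = 74/65 ≈ 1.1385)
h*556 = (74/65)*556 = 41144/65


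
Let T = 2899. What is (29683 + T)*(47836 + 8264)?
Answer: 1827850200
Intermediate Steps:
(29683 + T)*(47836 + 8264) = (29683 + 2899)*(47836 + 8264) = 32582*56100 = 1827850200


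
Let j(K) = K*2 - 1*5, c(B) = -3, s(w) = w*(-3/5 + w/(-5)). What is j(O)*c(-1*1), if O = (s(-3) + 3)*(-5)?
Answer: 105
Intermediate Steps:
s(w) = w*(-⅗ - w/5) (s(w) = w*(-3*⅕ + w*(-⅕)) = w*(-⅗ - w/5))
O = -15 (O = (-⅕*(-3)*(3 - 3) + 3)*(-5) = (-⅕*(-3)*0 + 3)*(-5) = (0 + 3)*(-5) = 3*(-5) = -15)
j(K) = -5 + 2*K (j(K) = 2*K - 5 = -5 + 2*K)
j(O)*c(-1*1) = (-5 + 2*(-15))*(-3) = (-5 - 30)*(-3) = -35*(-3) = 105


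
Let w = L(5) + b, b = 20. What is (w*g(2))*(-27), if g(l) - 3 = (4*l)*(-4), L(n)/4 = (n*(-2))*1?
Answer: -15660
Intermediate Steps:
L(n) = -8*n (L(n) = 4*((n*(-2))*1) = 4*(-2*n*1) = 4*(-2*n) = -8*n)
w = -20 (w = -8*5 + 20 = -40 + 20 = -20)
g(l) = 3 - 16*l (g(l) = 3 + (4*l)*(-4) = 3 - 16*l)
(w*g(2))*(-27) = -20*(3 - 16*2)*(-27) = -20*(3 - 32)*(-27) = -20*(-29)*(-27) = 580*(-27) = -15660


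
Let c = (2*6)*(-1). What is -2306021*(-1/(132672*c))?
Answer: -2306021/1592064 ≈ -1.4484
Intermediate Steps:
c = -12 (c = 12*(-1) = -12)
-2306021*(-1/(132672*c)) = -2306021/((-132672*(-12))) = -2306021/1592064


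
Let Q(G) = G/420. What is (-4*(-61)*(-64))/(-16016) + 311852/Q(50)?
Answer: 13110886664/5005 ≈ 2.6196e+6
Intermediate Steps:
Q(G) = G/420 (Q(G) = G*(1/420) = G/420)
(-4*(-61)*(-64))/(-16016) + 311852/Q(50) = (-4*(-61)*(-64))/(-16016) + 311852/(((1/420)*50)) = (244*(-64))*(-1/16016) + 311852/(5/42) = -15616*(-1/16016) + 311852*(42/5) = 976/1001 + 13097784/5 = 13110886664/5005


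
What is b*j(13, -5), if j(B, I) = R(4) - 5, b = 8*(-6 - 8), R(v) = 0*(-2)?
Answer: 560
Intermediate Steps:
R(v) = 0
b = -112 (b = 8*(-14) = -112)
j(B, I) = -5 (j(B, I) = 0 - 5 = -5)
b*j(13, -5) = -112*(-5) = 560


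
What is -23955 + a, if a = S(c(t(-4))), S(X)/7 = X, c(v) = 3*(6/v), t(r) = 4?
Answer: -47847/2 ≈ -23924.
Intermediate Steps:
c(v) = 18/v
S(X) = 7*X
a = 63/2 (a = 7*(18/4) = 7*(18*(¼)) = 7*(9/2) = 63/2 ≈ 31.500)
-23955 + a = -23955 + 63/2 = -47847/2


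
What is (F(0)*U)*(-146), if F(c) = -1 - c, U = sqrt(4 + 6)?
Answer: 146*sqrt(10) ≈ 461.69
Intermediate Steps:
U = sqrt(10) ≈ 3.1623
(F(0)*U)*(-146) = ((-1 - 1*0)*sqrt(10))*(-146) = ((-1 + 0)*sqrt(10))*(-146) = -sqrt(10)*(-146) = 146*sqrt(10)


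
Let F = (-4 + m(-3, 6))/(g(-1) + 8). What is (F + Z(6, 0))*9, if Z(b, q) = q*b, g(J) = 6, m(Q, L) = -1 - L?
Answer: -99/14 ≈ -7.0714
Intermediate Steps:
Z(b, q) = b*q
F = -11/14 (F = (-4 + (-1 - 1*6))/(6 + 8) = (-4 + (-1 - 6))/14 = (-4 - 7)*(1/14) = -11*1/14 = -11/14 ≈ -0.78571)
(F + Z(6, 0))*9 = (-11/14 + 6*0)*9 = (-11/14 + 0)*9 = -11/14*9 = -99/14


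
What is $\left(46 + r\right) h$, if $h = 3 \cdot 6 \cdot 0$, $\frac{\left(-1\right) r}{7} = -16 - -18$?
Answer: $0$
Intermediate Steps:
$r = -14$ ($r = - 7 \left(-16 - -18\right) = - 7 \left(-16 + 18\right) = \left(-7\right) 2 = -14$)
$h = 0$ ($h = 18 \cdot 0 = 0$)
$\left(46 + r\right) h = \left(46 - 14\right) 0 = 32 \cdot 0 = 0$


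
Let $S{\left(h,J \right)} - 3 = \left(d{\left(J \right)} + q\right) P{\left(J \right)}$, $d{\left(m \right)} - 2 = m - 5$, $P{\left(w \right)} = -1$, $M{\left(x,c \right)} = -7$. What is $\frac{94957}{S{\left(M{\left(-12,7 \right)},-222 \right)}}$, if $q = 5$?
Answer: $\frac{94957}{223} \approx 425.82$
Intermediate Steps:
$d{\left(m \right)} = -3 + m$ ($d{\left(m \right)} = 2 + \left(m - 5\right) = 2 + \left(-5 + m\right) = -3 + m$)
$S{\left(h,J \right)} = 1 - J$ ($S{\left(h,J \right)} = 3 + \left(\left(-3 + J\right) + 5\right) \left(-1\right) = 3 + \left(2 + J\right) \left(-1\right) = 3 - \left(2 + J\right) = 1 - J$)
$\frac{94957}{S{\left(M{\left(-12,7 \right)},-222 \right)}} = \frac{94957}{1 - -222} = \frac{94957}{1 + 222} = \frac{94957}{223}$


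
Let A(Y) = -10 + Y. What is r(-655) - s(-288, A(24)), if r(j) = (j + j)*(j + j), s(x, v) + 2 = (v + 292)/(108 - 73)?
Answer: 60063264/35 ≈ 1.7161e+6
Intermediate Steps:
s(x, v) = 222/35 + v/35 (s(x, v) = -2 + (v + 292)/(108 - 73) = -2 + (292 + v)/35 = -2 + (292 + v)*(1/35) = -2 + (292/35 + v/35) = 222/35 + v/35)
r(j) = 4*j**2 (r(j) = (2*j)*(2*j) = 4*j**2)
r(-655) - s(-288, A(24)) = 4*(-655)**2 - (222/35 + (-10 + 24)/35) = 4*429025 - (222/35 + (1/35)*14) = 1716100 - (222/35 + 2/5) = 1716100 - 1*236/35 = 1716100 - 236/35 = 60063264/35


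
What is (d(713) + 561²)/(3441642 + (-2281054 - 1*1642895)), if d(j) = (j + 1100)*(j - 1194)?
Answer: 557332/482307 ≈ 1.1556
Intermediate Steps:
d(j) = (-1194 + j)*(1100 + j) (d(j) = (1100 + j)*(-1194 + j) = (-1194 + j)*(1100 + j))
(d(713) + 561²)/(3441642 + (-2281054 - 1*1642895)) = ((-1313400 + 713² - 94*713) + 561²)/(3441642 + (-2281054 - 1*1642895)) = ((-1313400 + 508369 - 67022) + 314721)/(3441642 + (-2281054 - 1642895)) = (-872053 + 314721)/(3441642 - 3923949) = -557332/(-482307) = -557332*(-1/482307) = 557332/482307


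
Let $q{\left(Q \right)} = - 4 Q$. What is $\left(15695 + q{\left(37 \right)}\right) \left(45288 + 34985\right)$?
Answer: $1248004331$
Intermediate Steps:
$\left(15695 + q{\left(37 \right)}\right) \left(45288 + 34985\right) = \left(15695 - 148\right) \left(45288 + 34985\right) = \left(15695 - 148\right) 80273 = 15547 \cdot 80273 = 1248004331$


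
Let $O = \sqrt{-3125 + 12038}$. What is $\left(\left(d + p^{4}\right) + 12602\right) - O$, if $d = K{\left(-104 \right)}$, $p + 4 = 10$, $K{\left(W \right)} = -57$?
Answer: $13841 - \sqrt{8913} \approx 13747.0$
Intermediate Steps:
$p = 6$ ($p = -4 + 10 = 6$)
$d = -57$
$O = \sqrt{8913} \approx 94.409$
$\left(\left(d + p^{4}\right) + 12602\right) - O = \left(\left(-57 + 6^{4}\right) + 12602\right) - \sqrt{8913} = \left(\left(-57 + 1296\right) + 12602\right) - \sqrt{8913} = \left(1239 + 12602\right) - \sqrt{8913} = 13841 - \sqrt{8913}$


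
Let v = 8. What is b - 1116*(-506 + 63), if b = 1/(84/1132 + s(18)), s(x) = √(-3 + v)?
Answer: 197757171609/400004 + 80089*√5/400004 ≈ 4.9439e+5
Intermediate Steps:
s(x) = √5 (s(x) = √(-3 + 8) = √5)
b = 1/(21/283 + √5) (b = 1/(84/1132 + √5) = 1/(84*(1/1132) + √5) = 1/(21/283 + √5) ≈ 0.43285)
b - 1116*(-506 + 63) = (-5943/400004 + 80089*√5/400004) - 1116*(-506 + 63) = (-5943/400004 + 80089*√5/400004) - 1116*(-443) = (-5943/400004 + 80089*√5/400004) + 494388 = 197757171609/400004 + 80089*√5/400004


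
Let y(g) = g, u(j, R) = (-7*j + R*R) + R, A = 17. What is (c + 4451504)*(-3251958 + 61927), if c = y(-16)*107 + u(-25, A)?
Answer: -14196508828463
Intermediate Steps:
u(j, R) = R + R² - 7*j (u(j, R) = (-7*j + R²) + R = (R² - 7*j) + R = R + R² - 7*j)
c = -1231 (c = -16*107 + (17 + 17² - 7*(-25)) = -1712 + (17 + 289 + 175) = -1712 + 481 = -1231)
(c + 4451504)*(-3251958 + 61927) = (-1231 + 4451504)*(-3251958 + 61927) = 4450273*(-3190031) = -14196508828463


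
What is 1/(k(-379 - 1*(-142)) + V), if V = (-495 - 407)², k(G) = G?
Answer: 1/813367 ≈ 1.2295e-6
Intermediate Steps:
V = 813604 (V = (-902)² = 813604)
1/(k(-379 - 1*(-142)) + V) = 1/((-379 - 1*(-142)) + 813604) = 1/((-379 + 142) + 813604) = 1/(-237 + 813604) = 1/813367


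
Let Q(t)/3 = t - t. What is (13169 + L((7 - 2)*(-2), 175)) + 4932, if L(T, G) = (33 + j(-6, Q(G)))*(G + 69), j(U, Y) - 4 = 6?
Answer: 28593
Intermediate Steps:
Q(t) = 0 (Q(t) = 3*(t - t) = 3*0 = 0)
j(U, Y) = 10 (j(U, Y) = 4 + 6 = 10)
L(T, G) = 2967 + 43*G (L(T, G) = (33 + 10)*(G + 69) = 43*(69 + G) = 2967 + 43*G)
(13169 + L((7 - 2)*(-2), 175)) + 4932 = (13169 + (2967 + 43*175)) + 4932 = (13169 + (2967 + 7525)) + 4932 = (13169 + 10492) + 4932 = 23661 + 4932 = 28593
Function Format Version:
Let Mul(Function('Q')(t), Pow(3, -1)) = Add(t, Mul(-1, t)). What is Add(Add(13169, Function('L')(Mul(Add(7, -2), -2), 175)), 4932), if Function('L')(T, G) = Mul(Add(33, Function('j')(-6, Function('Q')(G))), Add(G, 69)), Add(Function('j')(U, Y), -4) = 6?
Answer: 28593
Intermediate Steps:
Function('Q')(t) = 0 (Function('Q')(t) = Mul(3, Add(t, Mul(-1, t))) = Mul(3, 0) = 0)
Function('j')(U, Y) = 10 (Function('j')(U, Y) = Add(4, 6) = 10)
Function('L')(T, G) = Add(2967, Mul(43, G)) (Function('L')(T, G) = Mul(Add(33, 10), Add(G, 69)) = Mul(43, Add(69, G)) = Add(2967, Mul(43, G)))
Add(Add(13169, Function('L')(Mul(Add(7, -2), -2), 175)), 4932) = Add(Add(13169, Add(2967, Mul(43, 175))), 4932) = Add(Add(13169, Add(2967, 7525)), 4932) = Add(Add(13169, 10492), 4932) = Add(23661, 4932) = 28593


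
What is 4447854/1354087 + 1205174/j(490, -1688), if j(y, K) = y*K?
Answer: 146214182453/79999459960 ≈ 1.8277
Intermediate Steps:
j(y, K) = K*y
4447854/1354087 + 1205174/j(490, -1688) = 4447854/1354087 + 1205174/((-1688*490)) = 4447854*(1/1354087) + 1205174/(-827120) = 4447854/1354087 + 1205174*(-1/827120) = 4447854/1354087 - 602587/413560 = 146214182453/79999459960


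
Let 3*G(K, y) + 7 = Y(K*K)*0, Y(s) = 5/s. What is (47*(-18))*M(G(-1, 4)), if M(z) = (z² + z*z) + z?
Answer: -7238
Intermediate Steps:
G(K, y) = -7/3 (G(K, y) = -7/3 + ((5/((K*K)))*0)/3 = -7/3 + ((5/(K²))*0)/3 = -7/3 + ((5/K²)*0)/3 = -7/3 + (⅓)*0 = -7/3 + 0 = -7/3)
M(z) = z + 2*z² (M(z) = (z² + z²) + z = 2*z² + z = z + 2*z²)
(47*(-18))*M(G(-1, 4)) = (47*(-18))*(-7*(1 + 2*(-7/3))/3) = -(-1974)*(1 - 14/3) = -(-1974)*(-11)/3 = -846*77/9 = -7238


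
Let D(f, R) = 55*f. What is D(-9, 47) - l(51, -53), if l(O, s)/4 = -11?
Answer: -451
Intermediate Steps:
l(O, s) = -44 (l(O, s) = 4*(-11) = -44)
D(-9, 47) - l(51, -53) = 55*(-9) - 1*(-44) = -495 + 44 = -451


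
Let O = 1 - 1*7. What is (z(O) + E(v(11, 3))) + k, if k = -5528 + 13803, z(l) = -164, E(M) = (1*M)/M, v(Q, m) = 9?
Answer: 8112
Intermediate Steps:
O = -6 (O = 1 - 7 = -6)
E(M) = 1 (E(M) = M/M = 1)
k = 8275
(z(O) + E(v(11, 3))) + k = (-164 + 1) + 8275 = -163 + 8275 = 8112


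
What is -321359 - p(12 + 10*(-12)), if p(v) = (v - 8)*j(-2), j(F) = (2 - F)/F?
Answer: -321591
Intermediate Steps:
j(F) = (2 - F)/F
p(v) = 16 - 2*v (p(v) = (v - 8)*((2 - 1*(-2))/(-2)) = (-8 + v)*(-(2 + 2)/2) = (-8 + v)*(-1/2*4) = (-8 + v)*(-2) = 16 - 2*v)
-321359 - p(12 + 10*(-12)) = -321359 - (16 - 2*(12 + 10*(-12))) = -321359 - (16 - 2*(12 - 120)) = -321359 - (16 - 2*(-108)) = -321359 - (16 + 216) = -321359 - 1*232 = -321359 - 232 = -321591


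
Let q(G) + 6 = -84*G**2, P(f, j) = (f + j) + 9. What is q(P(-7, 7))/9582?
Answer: -1135/1597 ≈ -0.71071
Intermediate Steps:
P(f, j) = 9 + f + j
q(G) = -6 - 84*G**2
q(P(-7, 7))/9582 = (-6 - 84*(9 - 7 + 7)**2)/9582 = (-6 - 84*9**2)*(1/9582) = (-6 - 84*81)*(1/9582) = (-6 - 6804)*(1/9582) = -6810*1/9582 = -1135/1597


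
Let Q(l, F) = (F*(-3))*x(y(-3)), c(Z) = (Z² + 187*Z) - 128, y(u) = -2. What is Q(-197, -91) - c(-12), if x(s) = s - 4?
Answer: 590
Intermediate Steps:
x(s) = -4 + s
c(Z) = -128 + Z² + 187*Z
Q(l, F) = 18*F (Q(l, F) = (F*(-3))*(-4 - 2) = -3*F*(-6) = 18*F)
Q(-197, -91) - c(-12) = 18*(-91) - (-128 + (-12)² + 187*(-12)) = -1638 - (-128 + 144 - 2244) = -1638 - 1*(-2228) = -1638 + 2228 = 590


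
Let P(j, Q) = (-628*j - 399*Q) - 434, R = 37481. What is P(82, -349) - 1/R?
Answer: 3272878400/37481 ≈ 87321.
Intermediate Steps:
P(j, Q) = -434 - 628*j - 399*Q
P(82, -349) - 1/R = (-434 - 628*82 - 399*(-349)) - 1/37481 = (-434 - 51496 + 139251) - 1*1/37481 = 87321 - 1/37481 = 3272878400/37481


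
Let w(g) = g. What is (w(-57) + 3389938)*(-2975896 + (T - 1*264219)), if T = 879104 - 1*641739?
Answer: -10178965172750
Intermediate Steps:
T = 237365 (T = 879104 - 641739 = 237365)
(w(-57) + 3389938)*(-2975896 + (T - 1*264219)) = (-57 + 3389938)*(-2975896 + (237365 - 1*264219)) = 3389881*(-2975896 + (237365 - 264219)) = 3389881*(-2975896 - 26854) = 3389881*(-3002750) = -10178965172750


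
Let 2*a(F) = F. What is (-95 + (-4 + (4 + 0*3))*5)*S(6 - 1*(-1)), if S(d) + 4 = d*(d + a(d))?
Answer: -13205/2 ≈ -6602.5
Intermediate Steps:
a(F) = F/2
S(d) = -4 + 3*d²/2 (S(d) = -4 + d*(d + d/2) = -4 + d*(3*d/2) = -4 + 3*d²/2)
(-95 + (-4 + (4 + 0*3))*5)*S(6 - 1*(-1)) = (-95 + (-4 + (4 + 0*3))*5)*(-4 + 3*(6 - 1*(-1))²/2) = (-95 + (-4 + (4 + 0))*5)*(-4 + 3*(6 + 1)²/2) = (-95 + (-4 + 4)*5)*(-4 + (3/2)*7²) = (-95 + 0*5)*(-4 + (3/2)*49) = (-95 + 0)*(-4 + 147/2) = -95*139/2 = -13205/2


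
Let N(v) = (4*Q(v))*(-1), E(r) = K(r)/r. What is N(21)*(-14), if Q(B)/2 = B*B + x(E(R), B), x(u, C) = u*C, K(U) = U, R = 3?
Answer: 51744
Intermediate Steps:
E(r) = 1 (E(r) = r/r = 1)
x(u, C) = C*u
Q(B) = 2*B + 2*B² (Q(B) = 2*(B*B + B*1) = 2*(B² + B) = 2*(B + B²) = 2*B + 2*B²)
N(v) = -8*v*(1 + v) (N(v) = (4*(2*v*(1 + v)))*(-1) = (8*v*(1 + v))*(-1) = -8*v*(1 + v))
N(21)*(-14) = (8*21*(-1 - 1*21))*(-14) = (8*21*(-1 - 21))*(-14) = (8*21*(-22))*(-14) = -3696*(-14) = 51744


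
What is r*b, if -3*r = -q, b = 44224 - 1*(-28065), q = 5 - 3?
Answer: 144578/3 ≈ 48193.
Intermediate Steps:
q = 2
b = 72289 (b = 44224 + 28065 = 72289)
r = ⅔ (r = -(-1)*2/3 = -⅓*(-2) = ⅔ ≈ 0.66667)
r*b = (⅔)*72289 = 144578/3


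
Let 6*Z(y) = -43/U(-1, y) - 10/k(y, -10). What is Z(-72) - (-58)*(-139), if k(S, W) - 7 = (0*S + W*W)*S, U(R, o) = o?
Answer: -25051355293/3107376 ≈ -8061.9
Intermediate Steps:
k(S, W) = 7 + S*W² (k(S, W) = 7 + (0*S + W*W)*S = 7 + (0 + W²)*S = 7 + W²*S = 7 + S*W²)
Z(y) = -43/(6*y) - 5/(3*(7 + 100*y)) (Z(y) = (-43/y - 10/(7 + y*(-10)²))/6 = (-43/y - 10/(7 + y*100))/6 = (-43/y - 10/(7 + 100*y))/6 = -43/(6*y) - 5/(3*(7 + 100*y)))
Z(-72) - (-58)*(-139) = (⅙)*(-301 - 4310*(-72))/(-72*(7 + 100*(-72))) - (-58)*(-139) = (⅙)*(-1/72)*(-301 + 310320)/(7 - 7200) - 1*8062 = (⅙)*(-1/72)*310019/(-7193) - 8062 = (⅙)*(-1/72)*(-1/7193)*310019 - 8062 = 310019/3107376 - 8062 = -25051355293/3107376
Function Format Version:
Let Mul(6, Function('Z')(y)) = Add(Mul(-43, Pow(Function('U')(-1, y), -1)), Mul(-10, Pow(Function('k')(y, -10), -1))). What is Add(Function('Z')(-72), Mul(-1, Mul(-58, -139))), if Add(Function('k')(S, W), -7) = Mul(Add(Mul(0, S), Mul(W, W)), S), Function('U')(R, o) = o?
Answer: Rational(-25051355293, 3107376) ≈ -8061.9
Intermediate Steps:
Function('k')(S, W) = Add(7, Mul(S, Pow(W, 2))) (Function('k')(S, W) = Add(7, Mul(Add(Mul(0, S), Mul(W, W)), S)) = Add(7, Mul(Add(0, Pow(W, 2)), S)) = Add(7, Mul(Pow(W, 2), S)) = Add(7, Mul(S, Pow(W, 2))))
Function('Z')(y) = Add(Mul(Rational(-43, 6), Pow(y, -1)), Mul(Rational(-5, 3), Pow(Add(7, Mul(100, y)), -1))) (Function('Z')(y) = Mul(Rational(1, 6), Add(Mul(-43, Pow(y, -1)), Mul(-10, Pow(Add(7, Mul(y, Pow(-10, 2))), -1)))) = Mul(Rational(1, 6), Add(Mul(-43, Pow(y, -1)), Mul(-10, Pow(Add(7, Mul(y, 100)), -1)))) = Mul(Rational(1, 6), Add(Mul(-43, Pow(y, -1)), Mul(-10, Pow(Add(7, Mul(100, y)), -1)))) = Add(Mul(Rational(-43, 6), Pow(y, -1)), Mul(Rational(-5, 3), Pow(Add(7, Mul(100, y)), -1))))
Add(Function('Z')(-72), Mul(-1, Mul(-58, -139))) = Add(Mul(Rational(1, 6), Pow(-72, -1), Pow(Add(7, Mul(100, -72)), -1), Add(-301, Mul(-4310, -72))), Mul(-1, Mul(-58, -139))) = Add(Mul(Rational(1, 6), Rational(-1, 72), Pow(Add(7, -7200), -1), Add(-301, 310320)), Mul(-1, 8062)) = Add(Mul(Rational(1, 6), Rational(-1, 72), Pow(-7193, -1), 310019), -8062) = Add(Mul(Rational(1, 6), Rational(-1, 72), Rational(-1, 7193), 310019), -8062) = Add(Rational(310019, 3107376), -8062) = Rational(-25051355293, 3107376)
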